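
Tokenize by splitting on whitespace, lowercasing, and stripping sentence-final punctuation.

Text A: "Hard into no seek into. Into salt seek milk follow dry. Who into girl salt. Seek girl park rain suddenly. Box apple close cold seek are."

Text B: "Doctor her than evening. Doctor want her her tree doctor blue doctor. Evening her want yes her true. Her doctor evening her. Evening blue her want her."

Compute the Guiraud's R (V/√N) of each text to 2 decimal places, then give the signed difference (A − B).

1.80

A: V=18, N=26, R=3.53
B: V=9, N=27, R=1.73
Difference = 3.53 − 1.73 = 1.80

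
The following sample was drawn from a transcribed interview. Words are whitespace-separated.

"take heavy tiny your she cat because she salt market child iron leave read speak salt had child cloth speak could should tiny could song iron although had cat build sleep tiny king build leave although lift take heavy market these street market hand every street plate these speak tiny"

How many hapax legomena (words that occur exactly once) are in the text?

12

Frequencies: tiny:4, market:3, speak:3, take:2, heavy:2, she:2, cat:2, salt:2, child:2, iron:2, leave:2, had:2, could:2, although:2, build:2, these:2, street:2, your:1, because:1, read:1, … (9 more, each freq 1)
Hapax (freq=1): because, cloth, every, hand, king, lift, plate, read, should, sleep, song, your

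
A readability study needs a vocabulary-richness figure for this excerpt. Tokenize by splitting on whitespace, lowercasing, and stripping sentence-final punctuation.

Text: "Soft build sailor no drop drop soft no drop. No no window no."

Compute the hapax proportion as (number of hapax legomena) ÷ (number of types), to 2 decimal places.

0.50

Frequencies: no:5, drop:3, soft:2, build:1, sailor:1, window:1
Hapax count = 3; type count = 6.
Ratio = 3 / 6 = 0.50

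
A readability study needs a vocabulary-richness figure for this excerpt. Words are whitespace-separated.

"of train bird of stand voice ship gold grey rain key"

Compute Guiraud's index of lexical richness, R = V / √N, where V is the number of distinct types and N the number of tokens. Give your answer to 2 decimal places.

3.02

N = 11, V = 10.
√N = 3.316625
R = 10 / 3.316625 = 3.02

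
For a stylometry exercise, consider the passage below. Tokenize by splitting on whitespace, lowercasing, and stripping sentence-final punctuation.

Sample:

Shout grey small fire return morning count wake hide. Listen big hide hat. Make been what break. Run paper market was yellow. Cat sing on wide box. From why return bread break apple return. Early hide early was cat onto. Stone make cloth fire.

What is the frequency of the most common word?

Frequencies: return:3, hide:3, fire:2, make:2, break:2, was:2, cat:2, early:2, shout:1, grey:1, small:1, morning:1, count:1, wake:1, listen:1, big:1, hat:1, been:1, what:1, run:1, … (14 more, each freq 1)
Most common: 'return' with frequency 3.

3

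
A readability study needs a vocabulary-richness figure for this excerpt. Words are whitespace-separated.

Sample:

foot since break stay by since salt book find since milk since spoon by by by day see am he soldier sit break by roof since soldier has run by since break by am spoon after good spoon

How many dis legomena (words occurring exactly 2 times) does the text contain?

Frequencies: by:7, since:6, break:3, spoon:3, am:2, soldier:2, foot:1, stay:1, salt:1, book:1, find:1, milk:1, day:1, see:1, he:1, sit:1, roof:1, has:1, run:1, after:1, … (1 more, each freq 1)
Words with frequency 2: am, soldier

2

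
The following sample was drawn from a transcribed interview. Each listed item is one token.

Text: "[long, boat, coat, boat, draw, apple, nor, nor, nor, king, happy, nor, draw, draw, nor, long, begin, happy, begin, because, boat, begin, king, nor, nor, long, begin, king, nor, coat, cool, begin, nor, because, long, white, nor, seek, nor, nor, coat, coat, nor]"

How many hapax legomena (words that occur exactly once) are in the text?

Frequencies: nor:13, begin:5, long:4, coat:4, boat:3, draw:3, king:3, happy:2, because:2, apple:1, cool:1, white:1, seek:1
Hapax (freq=1): apple, cool, seek, white

4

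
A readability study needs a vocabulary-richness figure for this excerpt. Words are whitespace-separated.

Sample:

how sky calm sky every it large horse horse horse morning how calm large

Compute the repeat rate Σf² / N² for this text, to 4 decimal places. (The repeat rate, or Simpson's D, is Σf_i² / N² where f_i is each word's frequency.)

Frequencies: horse:3, how:2, sky:2, calm:2, large:2, every:1, it:1, morning:1
Σf² = 28; N² = 196
Repeat rate = 28 / 196 = 0.1429

0.1429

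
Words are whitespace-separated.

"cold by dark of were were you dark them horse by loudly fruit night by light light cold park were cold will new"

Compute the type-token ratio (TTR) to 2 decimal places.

0.65

N = 23 tokens, V = 15 types.
TTR = V / N = 15 / 23 = 0.65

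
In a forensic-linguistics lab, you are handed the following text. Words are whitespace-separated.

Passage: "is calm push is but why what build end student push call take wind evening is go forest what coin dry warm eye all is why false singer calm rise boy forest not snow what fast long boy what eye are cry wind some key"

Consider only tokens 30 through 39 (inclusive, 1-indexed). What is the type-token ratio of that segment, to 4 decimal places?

0.8000

Segment tokens 30–39: rise, boy, forest, not, snow, what, fast, long, boy, what
Segment N = 10, segment V = 8.
TTR = 8 / 10 = 0.8000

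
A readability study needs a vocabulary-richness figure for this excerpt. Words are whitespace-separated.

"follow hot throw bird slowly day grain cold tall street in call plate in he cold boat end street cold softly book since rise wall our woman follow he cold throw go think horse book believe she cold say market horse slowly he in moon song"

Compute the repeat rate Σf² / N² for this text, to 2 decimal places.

0.04

Frequencies: cold:5, in:3, he:3, follow:2, throw:2, slowly:2, street:2, book:2, horse:2, hot:1, bird:1, day:1, grain:1, tall:1, call:1, plate:1, boat:1, end:1, softly:1, since:1, … (12 more, each freq 1)
Σf² = 90; N² = 2116
Repeat rate = 90 / 2116 = 0.04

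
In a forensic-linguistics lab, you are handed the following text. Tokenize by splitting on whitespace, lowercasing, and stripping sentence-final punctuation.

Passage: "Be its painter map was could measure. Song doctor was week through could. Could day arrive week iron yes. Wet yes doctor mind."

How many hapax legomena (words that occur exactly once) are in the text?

Frequencies: could:3, was:2, doctor:2, week:2, yes:2, be:1, its:1, painter:1, map:1, measure:1, song:1, through:1, day:1, arrive:1, iron:1, wet:1, mind:1
Hapax (freq=1): arrive, be, day, iron, its, map, measure, mind, painter, song, through, wet

12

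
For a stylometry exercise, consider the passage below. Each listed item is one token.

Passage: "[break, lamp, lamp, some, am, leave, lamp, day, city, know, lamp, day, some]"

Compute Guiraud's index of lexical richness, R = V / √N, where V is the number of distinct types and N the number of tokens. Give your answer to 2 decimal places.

2.22

N = 13, V = 8.
√N = 3.605551
R = 8 / 3.605551 = 2.22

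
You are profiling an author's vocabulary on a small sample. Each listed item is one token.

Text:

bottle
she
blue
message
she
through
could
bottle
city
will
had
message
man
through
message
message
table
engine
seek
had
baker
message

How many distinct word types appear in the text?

14

Distinct types: {baker, blue, bottle, city, could, engine, had, man, message, seek, she, table, through, will}
V = 14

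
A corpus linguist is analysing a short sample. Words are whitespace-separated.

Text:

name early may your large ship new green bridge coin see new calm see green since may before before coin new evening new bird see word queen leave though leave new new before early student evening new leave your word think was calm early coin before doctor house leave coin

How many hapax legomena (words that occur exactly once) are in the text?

Frequencies: new:7, coin:4, before:4, leave:4, early:3, see:3, may:2, your:2, green:2, calm:2, evening:2, word:2, name:1, large:1, ship:1, bridge:1, since:1, bird:1, queen:1, though:1, … (5 more, each freq 1)
Hapax (freq=1): bird, bridge, doctor, house, large, name, queen, ship, since, student, think, though, was

13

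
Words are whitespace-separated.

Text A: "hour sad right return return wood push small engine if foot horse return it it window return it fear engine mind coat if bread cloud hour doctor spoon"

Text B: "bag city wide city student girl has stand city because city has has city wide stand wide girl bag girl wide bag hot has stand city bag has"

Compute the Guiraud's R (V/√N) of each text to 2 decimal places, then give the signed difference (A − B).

2.08

A: V=20, N=28, R=3.78
B: V=9, N=28, R=1.70
Difference = 3.78 − 1.70 = 2.08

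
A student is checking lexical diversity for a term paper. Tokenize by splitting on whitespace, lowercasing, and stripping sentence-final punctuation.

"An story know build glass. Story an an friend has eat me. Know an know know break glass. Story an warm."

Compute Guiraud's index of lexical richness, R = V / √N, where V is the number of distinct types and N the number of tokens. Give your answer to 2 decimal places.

N = 21, V = 11.
√N = 4.582576
R = 11 / 4.582576 = 2.40

2.40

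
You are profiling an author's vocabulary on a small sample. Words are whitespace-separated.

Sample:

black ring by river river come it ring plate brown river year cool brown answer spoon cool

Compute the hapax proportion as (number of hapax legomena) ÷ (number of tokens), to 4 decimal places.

0.4706

Frequencies: river:3, ring:2, brown:2, cool:2, black:1, by:1, come:1, it:1, plate:1, year:1, answer:1, spoon:1
Hapax count = 8; token count = 17.
Ratio = 8 / 17 = 0.4706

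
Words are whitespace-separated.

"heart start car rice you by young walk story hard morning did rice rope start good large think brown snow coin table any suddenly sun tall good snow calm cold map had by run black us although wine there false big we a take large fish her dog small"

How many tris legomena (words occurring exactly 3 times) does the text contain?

Frequencies: start:2, rice:2, by:2, good:2, large:2, snow:2, heart:1, car:1, you:1, young:1, walk:1, story:1, hard:1, morning:1, did:1, rope:1, think:1, brown:1, coin:1, table:1, … (23 more, each freq 1)
Words with frequency 3: (none)

0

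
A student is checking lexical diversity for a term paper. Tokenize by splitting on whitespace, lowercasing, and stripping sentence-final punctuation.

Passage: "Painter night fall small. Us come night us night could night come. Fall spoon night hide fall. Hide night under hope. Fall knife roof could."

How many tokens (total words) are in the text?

Tokens: painter, night, fall, small, us, come, night, us, night, could, night, come, fall, spoon, night, hide, fall, hide, night, under, hope, fall, knife, roof, could
N = 25

25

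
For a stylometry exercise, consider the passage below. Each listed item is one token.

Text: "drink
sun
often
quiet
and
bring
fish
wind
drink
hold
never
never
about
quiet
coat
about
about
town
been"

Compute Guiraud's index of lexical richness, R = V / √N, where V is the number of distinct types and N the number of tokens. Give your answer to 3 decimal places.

N = 19, V = 14.
√N = 4.358899
R = 14 / 4.358899 = 3.212

3.212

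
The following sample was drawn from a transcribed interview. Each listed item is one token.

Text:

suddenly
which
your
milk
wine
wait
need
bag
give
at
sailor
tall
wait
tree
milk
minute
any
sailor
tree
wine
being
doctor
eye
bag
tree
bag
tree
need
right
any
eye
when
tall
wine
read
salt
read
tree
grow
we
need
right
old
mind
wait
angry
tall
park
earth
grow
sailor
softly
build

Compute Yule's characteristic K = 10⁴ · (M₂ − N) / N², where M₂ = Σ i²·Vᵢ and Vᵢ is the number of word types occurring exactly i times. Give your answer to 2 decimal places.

Frequencies: tree:5, wine:3, wait:3, need:3, bag:3, sailor:3, tall:3, milk:2, any:2, eye:2, right:2, read:2, grow:2, suddenly:1, which:1, your:1, give:1, at:1, minute:1, being:1, … (11 more, each freq 1)
N = 53. Frequency spectrum: V_1=18, V_2=6, V_3=6, V_5=1
M₂ = 1²·18 + 2²·6 + 3²·6 + 5²·1 = 121
K = 10000 × (121 − 53) / 53² = 242.08

242.08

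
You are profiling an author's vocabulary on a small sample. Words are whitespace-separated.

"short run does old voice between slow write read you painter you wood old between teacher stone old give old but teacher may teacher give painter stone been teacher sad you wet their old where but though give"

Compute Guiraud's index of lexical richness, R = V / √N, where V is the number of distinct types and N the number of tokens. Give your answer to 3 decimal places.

3.731

N = 38, V = 23.
√N = 6.164414
R = 23 / 6.164414 = 3.731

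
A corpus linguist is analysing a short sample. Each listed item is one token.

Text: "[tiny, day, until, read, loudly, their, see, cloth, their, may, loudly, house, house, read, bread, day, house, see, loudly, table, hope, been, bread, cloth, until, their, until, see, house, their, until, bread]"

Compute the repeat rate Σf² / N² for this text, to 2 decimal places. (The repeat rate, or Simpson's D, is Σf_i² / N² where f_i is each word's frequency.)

Frequencies: until:4, their:4, house:4, loudly:3, see:3, bread:3, day:2, read:2, cloth:2, tiny:1, may:1, table:1, hope:1, been:1
Σf² = 92; N² = 1024
Repeat rate = 92 / 1024 = 0.09

0.09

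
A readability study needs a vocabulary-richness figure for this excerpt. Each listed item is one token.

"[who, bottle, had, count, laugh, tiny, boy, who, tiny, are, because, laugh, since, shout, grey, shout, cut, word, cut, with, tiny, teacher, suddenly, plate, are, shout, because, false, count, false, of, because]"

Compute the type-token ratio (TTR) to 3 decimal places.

N = 32 tokens, V = 20 types.
TTR = V / N = 20 / 32 = 0.625

0.625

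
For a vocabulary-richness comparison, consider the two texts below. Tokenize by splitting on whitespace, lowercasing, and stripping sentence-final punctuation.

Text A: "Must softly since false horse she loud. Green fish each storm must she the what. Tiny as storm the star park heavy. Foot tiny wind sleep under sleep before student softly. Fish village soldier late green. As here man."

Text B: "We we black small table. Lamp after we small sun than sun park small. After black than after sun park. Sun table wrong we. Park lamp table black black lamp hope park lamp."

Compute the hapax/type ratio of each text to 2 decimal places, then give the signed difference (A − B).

A: hapax=19, V=29, ratio=0.66
B: hapax=2, V=11, ratio=0.18
Difference = 0.66 − 0.18 = 0.48

0.48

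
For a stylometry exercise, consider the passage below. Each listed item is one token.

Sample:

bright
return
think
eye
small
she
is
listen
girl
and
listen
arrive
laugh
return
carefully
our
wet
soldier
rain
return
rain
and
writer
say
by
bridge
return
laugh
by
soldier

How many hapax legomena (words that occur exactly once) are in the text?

Frequencies: return:4, listen:2, and:2, laugh:2, soldier:2, rain:2, by:2, bright:1, think:1, eye:1, small:1, she:1, is:1, girl:1, arrive:1, carefully:1, our:1, wet:1, writer:1, say:1, … (1 more, each freq 1)
Hapax (freq=1): arrive, bridge, bright, carefully, eye, girl, is, our, say, she, small, think, wet, writer

14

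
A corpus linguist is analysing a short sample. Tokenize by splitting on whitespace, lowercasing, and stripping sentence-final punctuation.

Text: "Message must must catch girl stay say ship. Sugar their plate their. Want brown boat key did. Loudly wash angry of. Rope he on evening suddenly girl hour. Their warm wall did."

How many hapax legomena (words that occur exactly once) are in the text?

23

Frequencies: their:3, must:2, girl:2, did:2, message:1, catch:1, stay:1, say:1, ship:1, sugar:1, plate:1, want:1, brown:1, boat:1, key:1, loudly:1, wash:1, angry:1, of:1, rope:1, … (7 more, each freq 1)
Hapax (freq=1): angry, boat, brown, catch, evening, he, hour, key, loudly, message, of, on, plate, rope, say, ship, stay, suddenly, sugar, wall, want, warm, wash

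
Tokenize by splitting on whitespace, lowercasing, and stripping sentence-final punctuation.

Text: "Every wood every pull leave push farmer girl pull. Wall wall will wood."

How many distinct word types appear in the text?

Distinct types: {every, farmer, girl, leave, pull, push, wall, will, wood}
V = 9

9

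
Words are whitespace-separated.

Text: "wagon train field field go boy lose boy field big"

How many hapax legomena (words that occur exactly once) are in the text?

5

Frequencies: field:3, boy:2, wagon:1, train:1, go:1, lose:1, big:1
Hapax (freq=1): big, go, lose, train, wagon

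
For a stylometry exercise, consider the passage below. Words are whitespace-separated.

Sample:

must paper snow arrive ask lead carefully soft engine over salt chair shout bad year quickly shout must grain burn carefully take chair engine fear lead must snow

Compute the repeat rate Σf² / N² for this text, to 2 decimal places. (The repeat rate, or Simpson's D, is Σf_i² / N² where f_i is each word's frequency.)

0.06

Frequencies: must:3, snow:2, lead:2, carefully:2, engine:2, chair:2, shout:2, paper:1, arrive:1, ask:1, soft:1, over:1, salt:1, bad:1, year:1, quickly:1, grain:1, burn:1, take:1, fear:1
Σf² = 46; N² = 784
Repeat rate = 46 / 784 = 0.06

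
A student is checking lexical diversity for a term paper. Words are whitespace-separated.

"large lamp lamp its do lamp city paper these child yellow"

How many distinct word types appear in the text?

Distinct types: {child, city, do, its, lamp, large, paper, these, yellow}
V = 9

9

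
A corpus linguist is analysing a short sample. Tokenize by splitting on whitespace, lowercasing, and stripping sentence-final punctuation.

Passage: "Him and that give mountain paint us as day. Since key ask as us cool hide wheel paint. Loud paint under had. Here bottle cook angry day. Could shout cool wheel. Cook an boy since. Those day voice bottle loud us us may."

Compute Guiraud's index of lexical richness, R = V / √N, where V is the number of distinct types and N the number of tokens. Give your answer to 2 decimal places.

4.42

N = 43, V = 29.
√N = 6.557439
R = 29 / 6.557439 = 4.42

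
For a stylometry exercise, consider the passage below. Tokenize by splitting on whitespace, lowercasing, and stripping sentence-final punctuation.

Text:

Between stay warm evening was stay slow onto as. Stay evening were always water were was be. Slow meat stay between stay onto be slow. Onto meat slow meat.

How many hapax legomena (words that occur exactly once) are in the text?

4

Frequencies: stay:5, slow:4, onto:3, meat:3, between:2, evening:2, was:2, were:2, be:2, warm:1, as:1, always:1, water:1
Hapax (freq=1): always, as, warm, water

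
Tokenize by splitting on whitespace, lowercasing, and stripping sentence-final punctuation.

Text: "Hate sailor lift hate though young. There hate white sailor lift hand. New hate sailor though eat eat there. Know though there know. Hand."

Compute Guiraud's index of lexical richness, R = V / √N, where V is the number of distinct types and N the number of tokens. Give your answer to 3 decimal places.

2.245

N = 24, V = 11.
√N = 4.898979
R = 11 / 4.898979 = 2.245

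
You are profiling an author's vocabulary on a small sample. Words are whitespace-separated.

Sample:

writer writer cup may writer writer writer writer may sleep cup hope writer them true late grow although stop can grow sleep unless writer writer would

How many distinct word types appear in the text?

14

Distinct types: {although, can, cup, grow, hope, late, may, sleep, stop, them, true, unless, would, writer}
V = 14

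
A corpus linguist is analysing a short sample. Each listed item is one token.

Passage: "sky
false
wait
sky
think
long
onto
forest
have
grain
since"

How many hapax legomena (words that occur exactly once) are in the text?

9

Frequencies: sky:2, false:1, wait:1, think:1, long:1, onto:1, forest:1, have:1, grain:1, since:1
Hapax (freq=1): false, forest, grain, have, long, onto, since, think, wait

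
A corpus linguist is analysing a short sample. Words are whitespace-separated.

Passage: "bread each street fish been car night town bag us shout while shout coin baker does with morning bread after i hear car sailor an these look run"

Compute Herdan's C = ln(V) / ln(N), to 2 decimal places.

N = 28, V = 25.
ln(V) = 3.218876, ln(N) = 3.332205
C = 3.218876 / 3.332205 = 0.97

0.97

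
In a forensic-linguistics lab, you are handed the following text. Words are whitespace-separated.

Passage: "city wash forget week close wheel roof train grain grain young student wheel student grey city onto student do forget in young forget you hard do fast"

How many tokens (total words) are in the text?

Tokens: city, wash, forget, week, close, wheel, roof, train, grain, grain, young, student, wheel, student, grey, city, onto, student, do, forget, in, young, forget, you, hard, do, fast
N = 27

27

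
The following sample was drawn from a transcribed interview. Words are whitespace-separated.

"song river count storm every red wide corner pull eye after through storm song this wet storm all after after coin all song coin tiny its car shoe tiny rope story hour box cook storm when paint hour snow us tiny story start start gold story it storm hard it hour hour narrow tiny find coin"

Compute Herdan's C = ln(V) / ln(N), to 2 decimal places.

0.88

N = 56, V = 35.
ln(V) = 3.555348, ln(N) = 4.025352
C = 3.555348 / 4.025352 = 0.88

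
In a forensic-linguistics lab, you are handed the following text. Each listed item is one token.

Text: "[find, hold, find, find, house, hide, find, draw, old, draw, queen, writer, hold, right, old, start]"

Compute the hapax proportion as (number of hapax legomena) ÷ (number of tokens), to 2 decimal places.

Frequencies: find:4, hold:2, draw:2, old:2, house:1, hide:1, queen:1, writer:1, right:1, start:1
Hapax count = 6; token count = 16.
Ratio = 6 / 16 = 0.38

0.38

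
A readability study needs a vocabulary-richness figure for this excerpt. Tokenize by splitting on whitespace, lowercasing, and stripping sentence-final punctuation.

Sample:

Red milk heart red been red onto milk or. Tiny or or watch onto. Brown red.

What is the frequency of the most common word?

4

Frequencies: red:4, or:3, milk:2, onto:2, heart:1, been:1, tiny:1, watch:1, brown:1
Most common: 'red' with frequency 4.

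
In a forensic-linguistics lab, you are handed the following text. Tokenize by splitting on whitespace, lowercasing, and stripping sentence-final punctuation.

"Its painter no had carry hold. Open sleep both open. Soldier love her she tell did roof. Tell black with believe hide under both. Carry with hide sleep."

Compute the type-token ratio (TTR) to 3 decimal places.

N = 28 tokens, V = 21 types.
TTR = V / N = 21 / 28 = 0.750

0.750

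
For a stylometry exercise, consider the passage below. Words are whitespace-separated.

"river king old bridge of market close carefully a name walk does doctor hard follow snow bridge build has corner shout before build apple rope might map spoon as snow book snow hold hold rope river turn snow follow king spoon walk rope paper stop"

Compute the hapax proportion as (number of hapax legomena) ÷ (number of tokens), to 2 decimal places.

0.49

Frequencies: snow:4, rope:3, river:2, king:2, bridge:2, walk:2, follow:2, build:2, spoon:2, hold:2, old:1, of:1, market:1, close:1, carefully:1, a:1, name:1, does:1, doctor:1, hard:1, … (12 more, each freq 1)
Hapax count = 22; token count = 45.
Ratio = 22 / 45 = 0.49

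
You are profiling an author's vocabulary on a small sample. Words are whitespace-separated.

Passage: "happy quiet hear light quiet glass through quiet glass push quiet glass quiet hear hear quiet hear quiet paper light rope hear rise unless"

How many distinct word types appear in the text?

11

Distinct types: {glass, happy, hear, light, paper, push, quiet, rise, rope, through, unless}
V = 11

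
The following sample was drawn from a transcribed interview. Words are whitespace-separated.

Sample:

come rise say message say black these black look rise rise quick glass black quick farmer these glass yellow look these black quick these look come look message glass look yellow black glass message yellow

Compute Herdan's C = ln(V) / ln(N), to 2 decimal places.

N = 35, V = 11.
ln(V) = 2.397895, ln(N) = 3.555348
C = 2.397895 / 3.555348 = 0.67

0.67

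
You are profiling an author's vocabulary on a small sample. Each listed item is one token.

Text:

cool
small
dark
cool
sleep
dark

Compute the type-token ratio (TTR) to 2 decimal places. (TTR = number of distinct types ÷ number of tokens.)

0.67

N = 6 tokens, V = 4 types.
TTR = V / N = 4 / 6 = 0.67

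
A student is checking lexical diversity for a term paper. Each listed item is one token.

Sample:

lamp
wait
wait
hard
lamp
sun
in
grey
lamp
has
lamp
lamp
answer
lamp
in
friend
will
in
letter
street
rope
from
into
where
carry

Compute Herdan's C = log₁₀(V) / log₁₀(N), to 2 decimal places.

N = 25, V = 17.
log₁₀(V) = 1.230449, log₁₀(N) = 1.397940
C = 1.230449 / 1.397940 = 0.88

0.88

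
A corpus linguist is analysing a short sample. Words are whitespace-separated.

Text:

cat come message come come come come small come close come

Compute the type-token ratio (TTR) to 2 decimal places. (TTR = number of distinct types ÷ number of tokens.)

N = 11 tokens, V = 5 types.
TTR = V / N = 5 / 11 = 0.45

0.45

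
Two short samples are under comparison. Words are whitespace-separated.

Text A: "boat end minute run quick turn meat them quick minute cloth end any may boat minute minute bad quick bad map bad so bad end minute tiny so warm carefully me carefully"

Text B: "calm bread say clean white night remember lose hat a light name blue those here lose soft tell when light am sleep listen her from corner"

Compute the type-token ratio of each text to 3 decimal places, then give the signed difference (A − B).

-0.360

TTR(A) = 18/32 = 0.563
TTR(B) = 24/26 = 0.923
Difference = 0.563 − 0.923 = -0.360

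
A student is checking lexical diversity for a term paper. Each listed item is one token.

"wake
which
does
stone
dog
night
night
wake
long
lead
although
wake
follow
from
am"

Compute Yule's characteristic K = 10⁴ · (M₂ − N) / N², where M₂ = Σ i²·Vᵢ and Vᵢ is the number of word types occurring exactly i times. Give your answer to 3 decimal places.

355.556

Frequencies: wake:3, night:2, which:1, does:1, stone:1, dog:1, long:1, lead:1, although:1, follow:1, from:1, am:1
N = 15. Frequency spectrum: V_1=10, V_2=1, V_3=1
M₂ = 1²·10 + 2²·1 + 3²·1 = 23
K = 10000 × (23 − 15) / 15² = 355.556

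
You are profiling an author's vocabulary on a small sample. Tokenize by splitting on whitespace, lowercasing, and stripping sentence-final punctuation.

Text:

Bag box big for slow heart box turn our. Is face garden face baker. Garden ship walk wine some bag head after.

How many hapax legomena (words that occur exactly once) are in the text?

Frequencies: bag:2, box:2, face:2, garden:2, big:1, for:1, slow:1, heart:1, turn:1, our:1, is:1, baker:1, ship:1, walk:1, wine:1, some:1, head:1, after:1
Hapax (freq=1): after, baker, big, for, head, heart, is, our, ship, slow, some, turn, walk, wine

14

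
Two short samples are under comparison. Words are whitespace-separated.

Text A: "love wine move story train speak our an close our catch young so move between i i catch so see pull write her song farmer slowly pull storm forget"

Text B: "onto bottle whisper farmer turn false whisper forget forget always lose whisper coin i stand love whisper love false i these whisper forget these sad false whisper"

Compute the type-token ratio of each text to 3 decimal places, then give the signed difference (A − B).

TTR(A) = 23/29 = 0.793
TTR(B) = 15/27 = 0.556
Difference = 0.793 − 0.556 = 0.237

0.237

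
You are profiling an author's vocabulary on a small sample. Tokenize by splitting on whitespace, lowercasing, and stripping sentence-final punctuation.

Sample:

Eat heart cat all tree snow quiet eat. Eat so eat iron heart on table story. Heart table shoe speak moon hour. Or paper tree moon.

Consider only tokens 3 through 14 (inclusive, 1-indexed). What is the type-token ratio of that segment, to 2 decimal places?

Segment tokens 3–14: cat, all, tree, snow, quiet, eat, eat, so, eat, iron, heart, on
Segment N = 12, segment V = 10.
TTR = 10 / 12 = 0.83

0.83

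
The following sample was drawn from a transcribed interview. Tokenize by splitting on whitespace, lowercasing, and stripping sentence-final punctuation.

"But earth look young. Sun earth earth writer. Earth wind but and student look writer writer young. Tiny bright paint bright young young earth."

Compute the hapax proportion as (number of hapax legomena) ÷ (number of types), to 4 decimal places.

Frequencies: earth:5, young:4, writer:3, but:2, look:2, bright:2, sun:1, wind:1, and:1, student:1, tiny:1, paint:1
Hapax count = 6; type count = 12.
Ratio = 6 / 12 = 0.5000

0.5000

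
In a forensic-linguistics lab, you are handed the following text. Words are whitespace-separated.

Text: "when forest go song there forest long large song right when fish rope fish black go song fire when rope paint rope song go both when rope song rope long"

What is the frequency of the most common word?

Frequencies: song:5, rope:5, when:4, go:3, forest:2, long:2, fish:2, there:1, large:1, right:1, black:1, fire:1, paint:1, both:1
Most common: 'song' with frequency 5.

5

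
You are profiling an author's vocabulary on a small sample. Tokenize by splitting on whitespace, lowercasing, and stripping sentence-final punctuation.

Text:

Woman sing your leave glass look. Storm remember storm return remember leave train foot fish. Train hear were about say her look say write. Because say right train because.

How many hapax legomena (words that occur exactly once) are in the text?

Frequencies: train:3, say:3, leave:2, look:2, storm:2, remember:2, because:2, woman:1, sing:1, your:1, glass:1, return:1, foot:1, fish:1, hear:1, were:1, about:1, her:1, write:1, right:1
Hapax (freq=1): about, fish, foot, glass, hear, her, return, right, sing, were, woman, write, your

13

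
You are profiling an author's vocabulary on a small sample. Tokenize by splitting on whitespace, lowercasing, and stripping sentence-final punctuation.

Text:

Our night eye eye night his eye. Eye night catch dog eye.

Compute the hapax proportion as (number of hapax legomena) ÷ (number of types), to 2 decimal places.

Frequencies: eye:5, night:3, our:1, his:1, catch:1, dog:1
Hapax count = 4; type count = 6.
Ratio = 4 / 6 = 0.67

0.67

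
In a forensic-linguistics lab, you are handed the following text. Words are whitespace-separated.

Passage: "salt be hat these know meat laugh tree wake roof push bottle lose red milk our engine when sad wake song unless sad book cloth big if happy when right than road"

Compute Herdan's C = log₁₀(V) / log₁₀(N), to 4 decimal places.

0.9716

N = 32, V = 29.
log₁₀(V) = 1.462398, log₁₀(N) = 1.505150
C = 1.462398 / 1.505150 = 0.9716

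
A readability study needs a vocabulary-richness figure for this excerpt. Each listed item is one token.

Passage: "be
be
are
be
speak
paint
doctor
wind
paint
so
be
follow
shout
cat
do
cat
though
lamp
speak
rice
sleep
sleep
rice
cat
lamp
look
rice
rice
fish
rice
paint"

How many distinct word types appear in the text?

Distinct types: {are, be, cat, do, doctor, fish, follow, lamp, look, paint, rice, shout, sleep, so, speak, though, wind}
V = 17

17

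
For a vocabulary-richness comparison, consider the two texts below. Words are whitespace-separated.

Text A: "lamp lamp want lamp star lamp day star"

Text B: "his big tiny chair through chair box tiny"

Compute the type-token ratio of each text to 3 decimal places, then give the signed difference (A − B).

TTR(A) = 4/8 = 0.500
TTR(B) = 6/8 = 0.750
Difference = 0.500 − 0.750 = -0.250

-0.250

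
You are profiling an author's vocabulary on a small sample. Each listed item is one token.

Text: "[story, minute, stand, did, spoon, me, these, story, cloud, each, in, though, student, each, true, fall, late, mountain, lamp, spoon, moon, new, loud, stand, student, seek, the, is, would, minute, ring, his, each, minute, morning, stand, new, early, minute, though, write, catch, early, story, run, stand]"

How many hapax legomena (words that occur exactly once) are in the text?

Frequencies: minute:4, stand:4, story:3, each:3, spoon:2, though:2, student:2, new:2, early:2, did:1, me:1, these:1, cloud:1, in:1, true:1, fall:1, late:1, mountain:1, lamp:1, moon:1, … (11 more, each freq 1)
Hapax (freq=1): catch, cloud, did, fall, his, in, is, lamp, late, loud, me, moon, morning, mountain, ring, run, seek, the, these, true, would, write

22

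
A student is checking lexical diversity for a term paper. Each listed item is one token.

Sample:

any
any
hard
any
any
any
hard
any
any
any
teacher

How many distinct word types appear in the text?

Distinct types: {any, hard, teacher}
V = 3

3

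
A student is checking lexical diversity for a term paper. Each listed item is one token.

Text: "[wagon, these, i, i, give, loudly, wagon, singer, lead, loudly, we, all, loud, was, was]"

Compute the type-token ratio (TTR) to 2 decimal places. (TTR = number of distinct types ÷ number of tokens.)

N = 15 tokens, V = 11 types.
TTR = V / N = 11 / 15 = 0.73

0.73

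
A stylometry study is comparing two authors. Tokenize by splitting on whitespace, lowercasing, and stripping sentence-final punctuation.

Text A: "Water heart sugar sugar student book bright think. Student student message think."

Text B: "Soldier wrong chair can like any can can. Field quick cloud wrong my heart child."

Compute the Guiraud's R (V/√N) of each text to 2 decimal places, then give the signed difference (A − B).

-0.79

A: V=8, N=12, R=2.31
B: V=12, N=15, R=3.10
Difference = 2.31 − 3.10 = -0.79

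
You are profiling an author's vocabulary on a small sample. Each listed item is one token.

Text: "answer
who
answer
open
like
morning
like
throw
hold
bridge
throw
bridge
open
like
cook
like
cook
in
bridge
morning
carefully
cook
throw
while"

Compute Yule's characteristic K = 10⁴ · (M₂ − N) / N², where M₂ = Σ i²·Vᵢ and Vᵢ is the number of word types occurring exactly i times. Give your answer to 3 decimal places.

Frequencies: like:4, throw:3, bridge:3, cook:3, answer:2, open:2, morning:2, who:1, hold:1, in:1, carefully:1, while:1
N = 24. Frequency spectrum: V_1=5, V_2=3, V_3=3, V_4=1
M₂ = 1²·5 + 2²·3 + 3²·3 + 4²·1 = 60
K = 10000 × (60 − 24) / 24² = 625.000

625.000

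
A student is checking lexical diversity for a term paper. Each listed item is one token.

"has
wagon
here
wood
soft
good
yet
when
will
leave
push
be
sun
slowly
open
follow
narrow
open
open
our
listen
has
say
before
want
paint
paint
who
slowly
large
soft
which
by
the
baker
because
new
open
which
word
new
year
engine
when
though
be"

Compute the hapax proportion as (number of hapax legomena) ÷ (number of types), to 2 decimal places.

Frequencies: open:4, has:2, soft:2, when:2, be:2, slowly:2, paint:2, which:2, new:2, wagon:1, here:1, wood:1, good:1, yet:1, will:1, leave:1, push:1, sun:1, follow:1, narrow:1, … (15 more, each freq 1)
Hapax count = 26; type count = 35.
Ratio = 26 / 35 = 0.74

0.74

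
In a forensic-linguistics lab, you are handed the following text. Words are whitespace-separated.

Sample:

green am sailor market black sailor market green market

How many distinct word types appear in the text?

Distinct types: {am, black, green, market, sailor}
V = 5

5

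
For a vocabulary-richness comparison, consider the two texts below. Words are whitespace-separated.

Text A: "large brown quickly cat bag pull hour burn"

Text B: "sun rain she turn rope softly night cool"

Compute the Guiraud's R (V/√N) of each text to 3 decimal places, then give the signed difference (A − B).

A: V=8, N=8, R=2.828
B: V=8, N=8, R=2.828
Difference = 2.828 − 2.828 = 0.000

0.000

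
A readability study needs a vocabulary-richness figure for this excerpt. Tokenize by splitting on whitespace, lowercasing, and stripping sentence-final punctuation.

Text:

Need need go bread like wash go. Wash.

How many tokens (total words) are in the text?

8

Tokens: need, need, go, bread, like, wash, go, wash
N = 8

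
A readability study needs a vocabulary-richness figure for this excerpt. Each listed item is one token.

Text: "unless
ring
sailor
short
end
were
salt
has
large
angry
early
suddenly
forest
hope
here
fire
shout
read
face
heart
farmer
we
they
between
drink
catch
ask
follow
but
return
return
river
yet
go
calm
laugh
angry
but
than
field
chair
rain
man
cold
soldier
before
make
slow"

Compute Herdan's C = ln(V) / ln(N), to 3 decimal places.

0.983

N = 48, V = 45.
ln(V) = 3.806662, ln(N) = 3.871201
C = 3.806662 / 3.871201 = 0.983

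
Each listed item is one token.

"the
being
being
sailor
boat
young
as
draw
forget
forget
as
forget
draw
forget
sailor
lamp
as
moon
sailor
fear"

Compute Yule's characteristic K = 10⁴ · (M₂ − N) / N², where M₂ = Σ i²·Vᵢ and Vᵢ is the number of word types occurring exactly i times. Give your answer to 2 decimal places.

Frequencies: forget:4, sailor:3, as:3, being:2, draw:2, the:1, boat:1, young:1, lamp:1, moon:1, fear:1
N = 20. Frequency spectrum: V_1=6, V_2=2, V_3=2, V_4=1
M₂ = 1²·6 + 2²·2 + 3²·2 + 4²·1 = 48
K = 10000 × (48 − 20) / 20² = 700.00

700.00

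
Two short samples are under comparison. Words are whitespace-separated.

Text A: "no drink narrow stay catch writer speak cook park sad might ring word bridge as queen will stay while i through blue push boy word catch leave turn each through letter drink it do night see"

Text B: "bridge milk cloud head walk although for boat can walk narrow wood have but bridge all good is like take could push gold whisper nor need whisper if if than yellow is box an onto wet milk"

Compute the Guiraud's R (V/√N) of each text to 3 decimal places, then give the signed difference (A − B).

0.071

A: V=31, N=36, R=5.167
B: V=31, N=37, R=5.096
Difference = 5.167 − 5.096 = 0.071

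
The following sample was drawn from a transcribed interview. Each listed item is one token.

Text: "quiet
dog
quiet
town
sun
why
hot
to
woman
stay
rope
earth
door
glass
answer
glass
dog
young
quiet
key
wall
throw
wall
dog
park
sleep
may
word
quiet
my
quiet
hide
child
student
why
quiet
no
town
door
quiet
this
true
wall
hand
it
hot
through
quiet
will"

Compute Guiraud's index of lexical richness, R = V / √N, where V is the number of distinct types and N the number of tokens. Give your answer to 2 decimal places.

N = 49, V = 33.
√N = 7.000000
R = 33 / 7.000000 = 4.71

4.71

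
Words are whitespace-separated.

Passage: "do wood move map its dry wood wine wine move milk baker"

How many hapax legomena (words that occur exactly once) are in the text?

6

Frequencies: wood:2, move:2, wine:2, do:1, map:1, its:1, dry:1, milk:1, baker:1
Hapax (freq=1): baker, do, dry, its, map, milk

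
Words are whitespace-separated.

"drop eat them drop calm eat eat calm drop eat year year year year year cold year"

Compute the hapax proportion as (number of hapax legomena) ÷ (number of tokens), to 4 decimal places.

Frequencies: year:6, eat:4, drop:3, calm:2, them:1, cold:1
Hapax count = 2; token count = 17.
Ratio = 2 / 17 = 0.1176

0.1176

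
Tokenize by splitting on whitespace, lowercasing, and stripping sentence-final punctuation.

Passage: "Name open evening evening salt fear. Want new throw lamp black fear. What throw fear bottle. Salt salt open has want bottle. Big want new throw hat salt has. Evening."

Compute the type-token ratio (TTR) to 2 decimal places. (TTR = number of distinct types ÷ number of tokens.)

N = 30 tokens, V = 15 types.
TTR = V / N = 15 / 30 = 0.50

0.50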